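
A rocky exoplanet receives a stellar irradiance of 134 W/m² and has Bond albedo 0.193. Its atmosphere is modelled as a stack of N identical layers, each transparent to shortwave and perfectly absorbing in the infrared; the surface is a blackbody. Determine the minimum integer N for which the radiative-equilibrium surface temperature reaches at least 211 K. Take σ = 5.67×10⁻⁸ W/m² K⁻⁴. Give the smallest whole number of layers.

Top-of-atmosphere balance: σT_e⁴ = S(1−α)/4 = 27.03 W/m² → T_e = 147.8 K.
Since T_s⁴ = (N+1)T_e⁴, we need N ≥ (T_s/T_e)⁴ − 1 = 3.157.
The minimum whole number is N = 4.

4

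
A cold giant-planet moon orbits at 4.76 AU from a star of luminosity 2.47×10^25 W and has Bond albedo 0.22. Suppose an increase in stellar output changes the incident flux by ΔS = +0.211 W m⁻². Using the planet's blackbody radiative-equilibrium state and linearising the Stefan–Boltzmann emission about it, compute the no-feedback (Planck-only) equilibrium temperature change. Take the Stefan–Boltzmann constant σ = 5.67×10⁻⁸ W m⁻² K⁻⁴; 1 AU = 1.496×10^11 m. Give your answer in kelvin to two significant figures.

0.82 kelvin

d = 4.76 × 1.496×10^11 m = 7.121×10^11 m.
S = L/(4πd²) = 3.876 W m⁻².
The baseline emission temperature is T_e = 60.42 K.
ΔF = Δ[S(1−α)]/4 = (1−0.22)·+0.211/4 = 0.04115 W m⁻².
Planck response: λ_P = 4σT_e³ = 4·5.67×10⁻⁸·(60.42)³ = 0.05004 W m⁻²/K.
So ΔT₀ = 0.04115/0.05004 = 0.822 K.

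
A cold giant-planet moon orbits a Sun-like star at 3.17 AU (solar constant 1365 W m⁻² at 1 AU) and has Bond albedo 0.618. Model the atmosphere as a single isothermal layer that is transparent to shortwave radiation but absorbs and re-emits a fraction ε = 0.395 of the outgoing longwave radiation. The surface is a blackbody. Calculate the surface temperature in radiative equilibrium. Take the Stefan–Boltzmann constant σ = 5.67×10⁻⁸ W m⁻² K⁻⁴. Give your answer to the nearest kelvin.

By the inverse-square law, S = 1365/3.17² = 135.8 W m⁻².
At the top of the atmosphere, σT_e⁴ = S(1−α)/4 = 12.97 W m⁻², giving T_e = 123.0 K.
The surface balance (absorbed SW + ε·downward IR = σT_s⁴) with T_a⁴ = T_s⁴/2 reduces to T_s = T_e·[2/(2−ε)]^¼ = 129.9 K.

130 K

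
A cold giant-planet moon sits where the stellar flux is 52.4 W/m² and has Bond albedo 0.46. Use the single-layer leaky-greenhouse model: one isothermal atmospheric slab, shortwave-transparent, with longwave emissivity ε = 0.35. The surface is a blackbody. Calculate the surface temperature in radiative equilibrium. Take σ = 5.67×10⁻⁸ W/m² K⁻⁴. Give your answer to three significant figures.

111 kelvin

At the top of the atmosphere, σT_e⁴ = S(1−α)/4 = 7.074 W/m², giving T_e = 105.7 K.
For a single slab of emissivity ε, T_s⁴ = 2T_e⁴/(2−ε); thus T_s = 105.7·(1.212)^(1/4) = 110.9 K.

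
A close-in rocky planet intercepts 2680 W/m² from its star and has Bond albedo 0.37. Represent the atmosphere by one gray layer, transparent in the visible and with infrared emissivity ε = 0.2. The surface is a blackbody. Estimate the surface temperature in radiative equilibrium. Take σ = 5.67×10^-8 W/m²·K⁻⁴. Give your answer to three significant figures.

At the top of the atmosphere, σT_e⁴ = S(1−α)/4 = 422.1 W/m², giving T_e = 293.7 K.
For a single slab of emissivity ε, T_s⁴ = 2T_e⁴/(2−ε); thus T_s = 293.7·(1.111)^(1/4) = 301.6 K.

302 kelvin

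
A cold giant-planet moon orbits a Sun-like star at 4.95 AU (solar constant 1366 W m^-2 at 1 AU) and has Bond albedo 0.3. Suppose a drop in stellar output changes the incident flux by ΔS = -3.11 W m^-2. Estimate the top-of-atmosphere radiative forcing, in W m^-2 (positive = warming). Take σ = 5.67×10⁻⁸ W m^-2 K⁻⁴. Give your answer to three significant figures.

Irradiance scales as 1/d², so S = 1366 W m^-2 × (1/4.95)² = 55.75 W m^-2.
ΔF = Δ[S(1−α)]/4 = (1−0.3)·-3.11/4 = -0.5442 W m^-2.

-0.544 W m^-2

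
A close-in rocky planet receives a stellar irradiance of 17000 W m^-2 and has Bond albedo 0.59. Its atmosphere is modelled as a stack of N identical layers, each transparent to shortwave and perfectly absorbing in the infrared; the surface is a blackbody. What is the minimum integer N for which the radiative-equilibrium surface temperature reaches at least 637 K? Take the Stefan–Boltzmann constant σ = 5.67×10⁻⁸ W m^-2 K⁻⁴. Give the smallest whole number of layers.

5

OLR = S(1−α)/4 = 1743 W m^-2; the top layer radiates at T_e = 418.7 K.
Need (N+1)T_e⁴ ≥ T_s⁴, i.e. N+1 ≥ (637/418.7)⁴ = 5.358.
So N ≥ 4.358; the smallest integer is N = 5.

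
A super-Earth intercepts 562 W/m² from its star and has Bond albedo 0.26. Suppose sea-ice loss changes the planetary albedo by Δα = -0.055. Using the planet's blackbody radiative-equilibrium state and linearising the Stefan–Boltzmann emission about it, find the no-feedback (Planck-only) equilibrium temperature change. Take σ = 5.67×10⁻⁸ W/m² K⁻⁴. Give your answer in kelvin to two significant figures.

Unperturbed T_e = [562.0·(1−0.26)/(4σ)]^¼ = 206.9 K.
ΔF = −(S/4)Δα = −(562.0/4)×(-0.055) = 7.728 W/m².
Planck response: λ_P = 4σT_e³ = 4·5.67×10⁻⁸·(206.9)³ = 2.010 W/m²/K.
Hence the no-feedback warming is ΔF/(4σT_e³) = 3.85 K.

3.8 K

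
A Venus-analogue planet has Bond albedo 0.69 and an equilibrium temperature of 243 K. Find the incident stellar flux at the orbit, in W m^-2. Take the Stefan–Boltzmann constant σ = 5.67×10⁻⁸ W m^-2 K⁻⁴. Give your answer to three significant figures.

From S(1−α)/4 = σT⁴: S = 4σT⁴/(1−α).
The emitted flux is σT⁴ = 197.7 W m^-2.
S = 4·197.7/0.31 = 2551 W m^-2.

2550 W m^-2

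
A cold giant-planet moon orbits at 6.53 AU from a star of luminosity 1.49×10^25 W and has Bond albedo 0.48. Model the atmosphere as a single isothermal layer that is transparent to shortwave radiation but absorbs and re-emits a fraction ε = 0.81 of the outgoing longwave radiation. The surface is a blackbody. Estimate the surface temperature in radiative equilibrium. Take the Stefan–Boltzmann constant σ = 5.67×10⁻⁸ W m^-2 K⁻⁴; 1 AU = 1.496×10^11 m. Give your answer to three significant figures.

46.8 kelvin

Orbital distance: d = 6.53 AU = 9.769×10^11 m.
Spreading L over a sphere of radius d: S = 1.49×10^25/(4π·9.77×10^11²) = 1.242 W m^-2.
Effective emission temperature (TOA balance): σT_e⁴ = S(1−α)/4 = 0.1615 W m^-2 → T_e = 41.08 K.
For a single slab of emissivity ε, T_s⁴ = 2T_e⁴/(2−ε); thus T_s = 41.08·(1.681)^(1/4) = 46.78 K.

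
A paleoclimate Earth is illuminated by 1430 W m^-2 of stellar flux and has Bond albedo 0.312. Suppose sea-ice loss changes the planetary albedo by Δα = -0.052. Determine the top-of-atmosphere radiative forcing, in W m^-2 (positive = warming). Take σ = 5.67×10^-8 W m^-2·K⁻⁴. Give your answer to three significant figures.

The change in absorbed flux is Δ[S(1−α)/4] = −SΔα/4 = 18.59 W m^-2.

18.6 W m^-2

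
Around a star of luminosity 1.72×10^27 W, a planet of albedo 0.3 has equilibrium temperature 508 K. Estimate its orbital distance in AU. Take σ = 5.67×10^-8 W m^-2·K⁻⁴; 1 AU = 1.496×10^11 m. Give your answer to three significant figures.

Required flux: S = 4σT⁴/(1−α) = 21580 W m^-2.
S = L/(4πd²) → d = √(L/4πS) = √(1.72×10^27/(4π·21580)) = 7.965×10^10 m = 0.5324 AU.

0.532 AU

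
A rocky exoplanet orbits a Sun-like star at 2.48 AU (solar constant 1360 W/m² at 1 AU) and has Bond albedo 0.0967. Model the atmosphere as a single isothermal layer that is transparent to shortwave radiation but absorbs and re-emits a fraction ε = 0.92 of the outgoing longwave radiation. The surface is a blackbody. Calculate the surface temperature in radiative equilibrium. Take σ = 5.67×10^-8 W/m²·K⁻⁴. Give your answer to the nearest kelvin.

201 K

Irradiance scales as 1/d², so S = 1360 W/m² × (1/2.48)² = 221.1 W/m².
At the top of the atmosphere, σT_e⁴ = S(1−α)/4 = 49.94 W/m², giving T_e = 172.3 K.
Surface balance with a leaky layer gives σT_s⁴ = σT_e⁴·2/(2−ε), so T_s = T_e·[2/(2−0.92)]^(1/4) = 201.0 K.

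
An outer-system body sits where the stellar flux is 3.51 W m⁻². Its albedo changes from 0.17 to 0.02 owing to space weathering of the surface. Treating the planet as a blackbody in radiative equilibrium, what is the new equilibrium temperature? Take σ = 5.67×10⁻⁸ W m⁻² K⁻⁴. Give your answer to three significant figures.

62.4 kelvin

With the new albedo, S(1−α₂)/4 = 0.8599 W m⁻², so T₂ = 62.41 K.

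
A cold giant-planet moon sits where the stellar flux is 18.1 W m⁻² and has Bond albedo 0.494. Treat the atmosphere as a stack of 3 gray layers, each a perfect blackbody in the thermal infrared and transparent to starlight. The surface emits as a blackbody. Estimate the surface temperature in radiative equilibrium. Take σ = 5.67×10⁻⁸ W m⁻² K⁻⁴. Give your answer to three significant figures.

113 kelvin

Top-of-atmosphere balance: σT_e⁴ = S(1−α)/4 = 2.290 W m⁻² → T_e = 79.72 K.
For an N-layer opaque stack, T_s⁴ = (N+1)T_e⁴, hence T_s = (4)^(1/4)×79.72 K = 112.7 K.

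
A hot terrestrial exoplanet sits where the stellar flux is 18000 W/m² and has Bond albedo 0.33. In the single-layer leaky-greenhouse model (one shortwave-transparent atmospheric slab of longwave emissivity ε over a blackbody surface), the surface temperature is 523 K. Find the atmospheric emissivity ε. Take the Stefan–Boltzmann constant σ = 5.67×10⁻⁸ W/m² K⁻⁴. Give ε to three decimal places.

0.579

First, T_e = [18000·(1−0.33)/(4σ)]^(1/4) = 480.2 K.
T_s⁴ = T_e⁴·2/(2−ε) → ε = 2 − 2(T_e/T_s)⁴ = 2 − 2·(480.2/523)⁴ = 0.5786.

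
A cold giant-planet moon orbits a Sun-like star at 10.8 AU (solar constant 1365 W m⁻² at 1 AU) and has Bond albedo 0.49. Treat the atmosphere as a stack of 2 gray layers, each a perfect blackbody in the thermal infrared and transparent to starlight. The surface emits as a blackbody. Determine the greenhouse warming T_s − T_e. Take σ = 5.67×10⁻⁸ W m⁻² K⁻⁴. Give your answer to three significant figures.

By the inverse-square law, S = 1365/10.8² = 11.70 W m⁻².
The effective emission temperature is T_e = [S(1−α)/(4σ)]^¼ = 71.62 K.
T_s = (N+1)^(1/4)·T_e = 94.26 K.
So the greenhouse effect raises the surface by 94.26 − 71.62 = 22.64 K.

22.6 kelvin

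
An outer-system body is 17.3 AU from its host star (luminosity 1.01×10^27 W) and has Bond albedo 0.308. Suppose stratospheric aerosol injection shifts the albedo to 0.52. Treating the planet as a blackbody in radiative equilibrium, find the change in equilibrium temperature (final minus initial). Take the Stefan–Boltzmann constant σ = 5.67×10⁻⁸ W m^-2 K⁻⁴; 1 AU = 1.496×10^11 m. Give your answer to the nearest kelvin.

-7 K

Orbital distance: d = 17.3 AU = 2.588×10^12 m.
Spreading L over a sphere of radius d: S = 1.01×10^27/(4π·2.59×10^12²) = 12.00 W m^-2.
Before: T₁ = [12.00·0.692/(4σ)]^(1/4) = 77.79 K.
Final:   T₂ = [S(1−0.52)/(4σ)]^(1/4) = 70.99 K.
ΔT = T₂ − T₁ = -6.798 K.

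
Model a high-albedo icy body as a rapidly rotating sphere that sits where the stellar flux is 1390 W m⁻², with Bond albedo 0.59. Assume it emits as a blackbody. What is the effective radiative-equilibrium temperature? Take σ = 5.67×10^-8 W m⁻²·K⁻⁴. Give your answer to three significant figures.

Absorbed flux (global mean): S(1−α)/4 = 1390·0.41/4 = 142.5 W m⁻².
Set σT⁴ = 142.5 → T = (142.5/σ)^(1/4) = 223.9 K.

224 K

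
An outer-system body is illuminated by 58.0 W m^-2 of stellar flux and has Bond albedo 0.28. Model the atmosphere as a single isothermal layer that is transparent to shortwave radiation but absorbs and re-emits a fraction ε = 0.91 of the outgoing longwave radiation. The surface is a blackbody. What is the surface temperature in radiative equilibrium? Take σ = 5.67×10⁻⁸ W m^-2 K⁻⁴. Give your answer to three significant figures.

The planet radiates to space at T_e = [S(1−α)/(4σ)]^(1/4) = 116.5 K.
The surface balance (absorbed SW + ε·downward IR = σT_s⁴) with T_a⁴ = T_s⁴/2 reduces to T_s = T_e·[2/(2−ε)]^¼ = 135.6 K.

136 kelvin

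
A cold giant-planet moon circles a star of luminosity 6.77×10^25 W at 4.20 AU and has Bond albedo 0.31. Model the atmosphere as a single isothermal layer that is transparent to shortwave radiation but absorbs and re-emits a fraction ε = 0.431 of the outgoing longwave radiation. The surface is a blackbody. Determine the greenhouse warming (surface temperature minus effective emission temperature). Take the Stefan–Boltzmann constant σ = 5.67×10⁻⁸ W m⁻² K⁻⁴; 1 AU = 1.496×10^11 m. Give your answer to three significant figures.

d = 4.20 × 1.496×10^11 m = 6.283×10^11 m.
Spreading L over a sphere of radius d: S = 6.77×10^25/(4π·6.28×10^11²) = 13.65 W m⁻².
At the top of the atmosphere, σT_e⁴ = S(1−α)/4 = 2.354 W m⁻², giving T_e = 80.27 K.
Surface balance with a leaky layer gives σT_s⁴ = σT_e⁴·2/(2−ε), so T_s = T_e·[2/(2−0.431)]^(1/4) = 85.29 K.
Greenhouse warming: T_s − T_e = 5.021 K.

5.02 K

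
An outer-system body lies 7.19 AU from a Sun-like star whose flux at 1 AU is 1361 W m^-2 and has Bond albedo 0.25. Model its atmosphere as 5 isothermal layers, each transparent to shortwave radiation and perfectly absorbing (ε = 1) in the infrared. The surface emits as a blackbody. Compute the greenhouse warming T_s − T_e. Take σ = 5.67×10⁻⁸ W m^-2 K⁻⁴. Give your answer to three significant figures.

54.6 K

Flux at the orbit: S = 1361/(7.19)² = 26.33 W m^-2.
OLR = S(1−α)/4 = 4.936 W m^-2; the top layer radiates at T_e = 96.59 K.
Surface: T_s = (6)^¼·T_e = 151.2 K.
So the greenhouse effect raises the surface by 151.2 − 96.59 = 54.58 K.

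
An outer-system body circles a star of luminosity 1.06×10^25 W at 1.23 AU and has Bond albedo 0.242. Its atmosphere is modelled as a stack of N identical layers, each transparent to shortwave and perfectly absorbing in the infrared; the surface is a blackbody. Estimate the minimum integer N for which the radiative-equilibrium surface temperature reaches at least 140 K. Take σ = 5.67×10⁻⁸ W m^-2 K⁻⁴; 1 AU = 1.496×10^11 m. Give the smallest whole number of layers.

4

d = 1.23 × 1.496×10^11 m = 1.840×10^11 m.
Flux at the orbit: S = L/(4πd²) = 1.06×10^25/(4π·(1.84×10^11)²) = 24.91 W m^-2.
OLR = S(1−α)/4 = 4.721 W m^-2; the top layer radiates at T_e = 95.52 K.
Since T_s⁴ = (N+1)T_e⁴, we need N ≥ (T_s/T_e)⁴ − 1 = 3.614.
The minimum whole number is N = 4.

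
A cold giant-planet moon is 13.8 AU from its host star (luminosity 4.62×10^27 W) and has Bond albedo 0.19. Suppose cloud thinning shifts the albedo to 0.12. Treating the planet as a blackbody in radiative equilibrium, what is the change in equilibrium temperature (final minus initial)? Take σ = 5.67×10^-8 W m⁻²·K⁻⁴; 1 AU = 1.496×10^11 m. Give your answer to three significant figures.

d = 13.8 × 1.496×10^11 m = 2.064×10^12 m.
S = L/(4πd²) = 86.26 W m⁻².
Before: T₁ = [86.26·0.81/(4σ)]^(1/4) = 132.5 K.
Final:   T₂ = [S(1−0.12)/(4σ)]^(1/4) = 135.3 K.
Change: 135.3 − 132.5 = 2.774 K.

2.77 K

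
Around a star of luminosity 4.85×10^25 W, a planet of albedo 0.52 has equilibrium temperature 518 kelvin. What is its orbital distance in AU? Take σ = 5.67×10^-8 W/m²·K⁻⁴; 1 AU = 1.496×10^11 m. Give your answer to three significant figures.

0.0712 AU

Energy balance gives S = 4σT⁴/(1−α) = 34020 W/m².
S = L/(4πd²) → d = √(L/4πS) = √(4.85×10^25/(4π·34020)) = 1.065×10^10 m = 0.07120 AU.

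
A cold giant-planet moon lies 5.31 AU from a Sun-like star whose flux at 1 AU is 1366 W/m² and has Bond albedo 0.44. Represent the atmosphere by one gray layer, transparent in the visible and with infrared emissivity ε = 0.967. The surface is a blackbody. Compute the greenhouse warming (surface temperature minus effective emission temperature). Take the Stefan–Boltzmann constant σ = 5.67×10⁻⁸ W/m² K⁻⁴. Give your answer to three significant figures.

18.8 K

Irradiance scales as 1/d², so S = 1366 W/m² × (1/5.31)² = 48.45 W/m².
Effective emission temperature (TOA balance): σT_e⁴ = S(1−α)/4 = 6.782 W/m² → T_e = 104.6 K.
For a single slab of emissivity ε, T_s⁴ = 2T_e⁴/(2−ε); thus T_s = 104.6·(1.936)^(1/4) = 123.4 K.
Greenhouse warming: T_s − T_e = 18.78 K.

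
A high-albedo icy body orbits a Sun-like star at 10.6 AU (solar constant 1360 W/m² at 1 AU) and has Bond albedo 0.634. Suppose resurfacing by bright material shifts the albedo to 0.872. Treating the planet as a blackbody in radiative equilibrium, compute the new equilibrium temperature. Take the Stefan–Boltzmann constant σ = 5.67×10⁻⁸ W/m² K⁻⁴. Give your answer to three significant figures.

Irradiance scales as 1/d², so S = 1360 W/m² × (1/10.6)² = 12.10 W/m².
With the new albedo, S(1−α₂)/4 = 0.3873 W/m², so T₂ = 51.12 K.

51.1 kelvin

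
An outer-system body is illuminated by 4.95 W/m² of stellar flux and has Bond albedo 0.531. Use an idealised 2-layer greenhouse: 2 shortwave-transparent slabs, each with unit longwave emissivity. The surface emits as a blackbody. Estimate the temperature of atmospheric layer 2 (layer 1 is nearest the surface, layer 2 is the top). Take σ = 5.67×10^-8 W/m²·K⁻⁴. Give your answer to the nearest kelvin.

Top-of-atmosphere balance: σT_e⁴ = S(1−α)/4 = 0.5804 W/m² → T_e = 56.56 K.
The net upward flux σT_e⁴ is constant between every pair of levels, so T_k⁴ = (N+1−k)T_e⁴.
T_2 = (1)^(1/4)·56.56 = 56.56 K.

57 K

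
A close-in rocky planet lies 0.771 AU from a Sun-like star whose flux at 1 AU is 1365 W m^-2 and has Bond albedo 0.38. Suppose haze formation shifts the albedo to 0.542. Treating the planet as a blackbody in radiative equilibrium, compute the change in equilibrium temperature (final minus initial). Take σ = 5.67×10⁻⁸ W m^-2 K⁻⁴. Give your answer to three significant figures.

Flux at the orbit: S = 1365/(0.771)² = 2296 W m^-2.
Before: T₁ = [2296·0.62/(4σ)]^(1/4) = 281.5 K.
After:  T₂ = [2296·0.458/(4σ)]^(1/4) = 261.0 K.
ΔT = T₂ − T₁ = -20.52 K.

-20.5 K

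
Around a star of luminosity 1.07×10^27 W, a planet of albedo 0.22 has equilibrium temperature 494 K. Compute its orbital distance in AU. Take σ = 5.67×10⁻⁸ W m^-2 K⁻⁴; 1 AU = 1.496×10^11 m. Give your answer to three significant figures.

Required flux: S = 4σT⁴/(1−α) = 17320 W m^-2.
Then d = [L/(4πS)]^(1/2) = 7.012×10^10 m, i.e. 0.4687 AU.

0.469 AU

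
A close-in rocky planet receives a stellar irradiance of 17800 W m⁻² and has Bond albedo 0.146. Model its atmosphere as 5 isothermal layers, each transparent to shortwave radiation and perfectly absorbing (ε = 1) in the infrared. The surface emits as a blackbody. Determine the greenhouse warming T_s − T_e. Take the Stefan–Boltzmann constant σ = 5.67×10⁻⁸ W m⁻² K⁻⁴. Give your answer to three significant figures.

288 kelvin

The effective emission temperature is T_e = [S(1−α)/(4σ)]^¼ = 508.8 K.
Surface: T_s = (6)^¼·T_e = 796.3 K.
Warming: T_s − T_e = 287.5 K.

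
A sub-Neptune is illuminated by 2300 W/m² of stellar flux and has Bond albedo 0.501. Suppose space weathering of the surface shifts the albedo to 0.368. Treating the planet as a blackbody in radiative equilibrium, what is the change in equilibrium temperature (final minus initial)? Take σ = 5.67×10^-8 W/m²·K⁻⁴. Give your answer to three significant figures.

16.2 K

With α = 0.501, T₁ = 266.7 K.
Final:   T₂ = [S(1−0.368)/(4σ)]^(1/4) = 282.9 K.
ΔT = T₂ − T₁ = 16.23 K.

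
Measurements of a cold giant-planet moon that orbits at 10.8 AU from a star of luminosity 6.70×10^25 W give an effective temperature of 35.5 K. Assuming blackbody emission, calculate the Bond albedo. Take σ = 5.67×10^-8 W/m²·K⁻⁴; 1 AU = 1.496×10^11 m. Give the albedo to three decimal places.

0.824

d = 10.8 × 1.496×10^11 m = 1.616×10^12 m.
Spreading L over a sphere of radius d: S = 6.70×10^25/(4π·1.62×10^12²) = 2.042 W/m².
Rearranging the radiative balance, α = 1 − 4σT⁴/S.
σT⁴ = 0.09005 W/m², so 4σT⁴ = 0.3602 W/m².
Hence α = 1 − 0.3602/2.042 = 0.8236.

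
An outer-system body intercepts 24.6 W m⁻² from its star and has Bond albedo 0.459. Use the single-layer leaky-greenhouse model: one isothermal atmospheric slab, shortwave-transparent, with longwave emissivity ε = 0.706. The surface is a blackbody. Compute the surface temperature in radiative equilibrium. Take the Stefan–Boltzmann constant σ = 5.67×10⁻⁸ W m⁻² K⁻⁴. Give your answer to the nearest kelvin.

Effective emission temperature (TOA balance): σT_e⁴ = S(1−α)/4 = 3.327 W m⁻² → T_e = 87.52 K.
For a single slab of emissivity ε, T_s⁴ = 2T_e⁴/(2−ε); thus T_s = 87.52·(1.546)^(1/4) = 97.59 K.

98 K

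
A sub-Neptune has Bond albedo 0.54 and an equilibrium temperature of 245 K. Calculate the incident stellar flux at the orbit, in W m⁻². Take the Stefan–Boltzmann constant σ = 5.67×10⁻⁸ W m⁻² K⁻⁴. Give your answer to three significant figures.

1780 W m⁻²

Invert the energy balance for S: S = 4σT⁴/(1−α).
The emitted flux is σT⁴ = 204.3 W m⁻².
So S = 4×204.3/(1−0.54) = 1776 W m⁻².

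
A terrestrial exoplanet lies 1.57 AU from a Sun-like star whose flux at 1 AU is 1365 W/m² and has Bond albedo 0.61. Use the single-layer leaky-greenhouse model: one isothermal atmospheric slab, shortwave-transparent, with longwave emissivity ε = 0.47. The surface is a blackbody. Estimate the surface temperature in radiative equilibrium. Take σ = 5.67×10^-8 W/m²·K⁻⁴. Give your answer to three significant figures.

188 kelvin

Irradiance scales as 1/d², so S = 1365 W/m² × (1/1.57)² = 553.8 W/m².
Effective emission temperature (TOA balance): σT_e⁴ = S(1−α)/4 = 53.99 W/m² → T_e = 175.7 K.
Surface balance with a leaky layer gives σT_s⁴ = σT_e⁴·2/(2−ε), so T_s = T_e·[2/(2−0.47)]^(1/4) = 187.8 K.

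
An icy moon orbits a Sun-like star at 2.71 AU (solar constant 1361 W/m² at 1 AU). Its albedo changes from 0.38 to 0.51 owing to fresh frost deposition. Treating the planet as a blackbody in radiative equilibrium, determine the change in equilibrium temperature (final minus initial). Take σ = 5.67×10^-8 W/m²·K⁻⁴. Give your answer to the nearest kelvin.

Irradiance scales as 1/d², so S = 1361 W/m² × (1/2.71)² = 185.3 W/m².
With α = 0.38, T₁ = 150.0 K.
With α = 0.51, T₂ = 141.5 K.
Change: 141.5 − 150.0 = -8.571 K.

-9 kelvin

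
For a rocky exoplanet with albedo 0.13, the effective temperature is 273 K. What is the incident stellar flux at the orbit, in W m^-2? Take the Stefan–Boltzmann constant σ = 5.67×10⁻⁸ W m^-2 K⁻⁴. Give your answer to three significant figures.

From S(1−α)/4 = σT⁴: S = 4σT⁴/(1−α).
σT⁴ = 5.67×10⁻⁸·(273)⁴ = 314.9 W m^-2.
So S = 4×314.9/(1−0.13) = 1448 W m^-2.

1450 W m^-2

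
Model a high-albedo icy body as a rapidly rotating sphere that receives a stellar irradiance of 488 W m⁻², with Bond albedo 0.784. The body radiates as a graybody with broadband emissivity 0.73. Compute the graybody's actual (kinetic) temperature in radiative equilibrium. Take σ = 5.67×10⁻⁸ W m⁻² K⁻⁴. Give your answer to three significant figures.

Averaging over the sphere, the absorbed flux is S(1−α)/4 = 26.35 W m⁻².
Equating to εσT⁴ with ε = 0.73: T = (26.35/0.73σ)^(1/4) = 158.8 K.

159 K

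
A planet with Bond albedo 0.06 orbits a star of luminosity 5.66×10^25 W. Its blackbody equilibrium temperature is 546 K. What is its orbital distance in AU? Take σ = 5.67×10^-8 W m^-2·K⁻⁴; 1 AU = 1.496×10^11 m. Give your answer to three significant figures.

0.0969 AU

The flux needed for this T is 4σT⁴/(1−0.06) = 21440 W m^-2.
Then d = [L/(4πS)]^(1/2) = 1.449×10^10 m, i.e. 0.09688 AU.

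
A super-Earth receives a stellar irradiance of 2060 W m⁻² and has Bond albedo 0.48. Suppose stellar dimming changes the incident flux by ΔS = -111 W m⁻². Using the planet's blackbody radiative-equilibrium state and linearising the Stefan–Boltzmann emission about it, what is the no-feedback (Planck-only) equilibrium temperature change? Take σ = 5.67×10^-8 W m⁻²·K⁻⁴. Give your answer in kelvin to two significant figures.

The baseline emission temperature is T_e = 262.2 K.
Only a fraction (1−α) is absorbed and it's spread over 4πR², so ΔF = (1−α)ΔS/4 = -14.43 W m⁻².
The Planck feedback parameter is 4σT_e³ = 4.086 W m⁻²/K.
ΔT₀ = ΔF/λ_P = -14.43/4.086 = -3.53 K.

-3.5 K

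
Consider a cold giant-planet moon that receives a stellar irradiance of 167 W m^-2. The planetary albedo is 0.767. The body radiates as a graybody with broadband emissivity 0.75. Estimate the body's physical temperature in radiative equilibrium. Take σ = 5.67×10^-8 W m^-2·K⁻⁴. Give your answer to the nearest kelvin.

123 K

Averaging over the sphere, the absorbed flux is S(1−α)/4 = 9.728 W m^-2.
Equating to εσT⁴ with ε = 0.75: T = (9.728/0.75σ)^(1/4) = 123.0 K.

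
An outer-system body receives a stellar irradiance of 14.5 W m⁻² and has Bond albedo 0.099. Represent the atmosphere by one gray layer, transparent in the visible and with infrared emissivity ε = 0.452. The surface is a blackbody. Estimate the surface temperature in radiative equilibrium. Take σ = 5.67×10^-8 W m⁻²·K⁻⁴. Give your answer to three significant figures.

92.9 kelvin

The planet radiates to space at T_e = [S(1−α)/(4σ)]^(1/4) = 87.12 K.
The surface balance (absorbed SW + ε·downward IR = σT_s⁴) with T_a⁴ = T_s⁴/2 reduces to T_s = T_e·[2/(2−ε)]^¼ = 92.88 K.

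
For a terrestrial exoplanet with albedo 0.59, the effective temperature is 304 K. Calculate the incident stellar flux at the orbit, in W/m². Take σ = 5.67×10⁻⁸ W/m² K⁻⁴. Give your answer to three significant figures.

4720 W/m²

From S(1−α)/4 = σT⁴: S = 4σT⁴/(1−α).
σT⁴ = 5.67×10⁻⁸·(304)⁴ = 484.3 W/m².
So S = 4×484.3/(1−0.59) = 4724 W/m².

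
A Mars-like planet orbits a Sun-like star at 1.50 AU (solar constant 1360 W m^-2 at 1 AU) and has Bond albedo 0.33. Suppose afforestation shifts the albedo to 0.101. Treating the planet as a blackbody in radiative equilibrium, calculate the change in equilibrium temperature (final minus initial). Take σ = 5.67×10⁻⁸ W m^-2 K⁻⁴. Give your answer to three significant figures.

15.7 K

Irradiance scales as 1/d², so S = 1360 W m^-2 × (1/1.50)² = 604.4 W m^-2.
With α = 0.33, T₁ = 205.6 K.
After:  T₂ = [604.4·0.899/(4σ)]^(1/4) = 221.2 K.
ΔT = T₂ − T₁ = 15.68 K.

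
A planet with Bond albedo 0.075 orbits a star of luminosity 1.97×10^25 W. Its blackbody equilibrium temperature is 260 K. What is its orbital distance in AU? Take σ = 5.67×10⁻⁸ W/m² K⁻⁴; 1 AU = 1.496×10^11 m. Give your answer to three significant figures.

The flux needed for this T is 4σT⁴/(1−0.075) = 1120 W/m².
S = L/(4πd²) → d = √(L/4πS) = √(1.97×10^25/(4π·1120)) = 3.741×10^10 m = 0.2500 AU.

0.250 AU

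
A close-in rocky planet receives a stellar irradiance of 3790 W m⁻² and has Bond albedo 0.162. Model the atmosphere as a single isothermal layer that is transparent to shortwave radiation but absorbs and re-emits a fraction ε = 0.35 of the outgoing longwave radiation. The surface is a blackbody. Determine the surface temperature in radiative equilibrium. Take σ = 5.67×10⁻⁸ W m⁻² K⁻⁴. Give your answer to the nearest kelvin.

Effective emission temperature (TOA balance): σT_e⁴ = S(1−α)/4 = 794.0 W m⁻² → T_e = 344.0 K.
Surface balance with a leaky layer gives σT_s⁴ = σT_e⁴·2/(2−ε), so T_s = T_e·[2/(2−0.35)]^(1/4) = 360.9 K.

361 kelvin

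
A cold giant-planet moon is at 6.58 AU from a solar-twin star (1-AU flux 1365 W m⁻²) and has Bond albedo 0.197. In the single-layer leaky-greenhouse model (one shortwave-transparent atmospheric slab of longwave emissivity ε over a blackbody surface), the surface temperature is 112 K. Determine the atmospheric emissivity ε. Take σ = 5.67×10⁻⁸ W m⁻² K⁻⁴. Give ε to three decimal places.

0.581

By the inverse-square law, S = 1365/6.58² = 31.53 W m⁻².
First, T_e = [31.53·(1−0.197)/(4σ)]^(1/4) = 102.8 K.
Since (2−ε)/2 = (T_e/T_s)⁴ = 0.7094, ε = 0.5812.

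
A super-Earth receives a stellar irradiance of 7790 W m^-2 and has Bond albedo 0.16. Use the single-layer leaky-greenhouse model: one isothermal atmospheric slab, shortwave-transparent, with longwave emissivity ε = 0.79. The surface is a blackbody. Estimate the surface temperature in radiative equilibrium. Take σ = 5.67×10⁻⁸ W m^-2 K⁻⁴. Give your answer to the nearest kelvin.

Effective emission temperature (TOA balance): σT_e⁴ = S(1−α)/4 = 1636 W m^-2 → T_e = 412.1 K.
The surface balance (absorbed SW + ε·downward IR = σT_s⁴) with T_a⁴ = T_s⁴/2 reduces to T_s = T_e·[2/(2−ε)]^¼ = 467.3 K.

467 kelvin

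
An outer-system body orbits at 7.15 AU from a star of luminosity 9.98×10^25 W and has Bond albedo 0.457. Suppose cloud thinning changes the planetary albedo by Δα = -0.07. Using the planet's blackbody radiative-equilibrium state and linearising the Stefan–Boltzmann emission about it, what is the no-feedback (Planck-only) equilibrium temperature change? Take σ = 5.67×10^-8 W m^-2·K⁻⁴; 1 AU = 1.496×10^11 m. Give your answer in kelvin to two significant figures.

d = 7.15 × 1.496×10^11 m = 1.070×10^12 m.
S = L/(4πd²) = 6.941 W m^-2.
Unperturbed T_e = [6.941·(1−0.457)/(4σ)]^¼ = 63.85 K.
TOA radiative forcing: ΔF = −S·Δα/4 = −6.941·(-0.07)/4 = 0.1215 W m^-2.
Planck response: λ_P = 4σT_e³ = 4·5.67×10⁻⁸·(63.85)³ = 0.05903 W m^-2/K.
ΔT₀ = ΔF/λ_P = 0.1215/0.05903 = 2.06 K.

2.1 kelvin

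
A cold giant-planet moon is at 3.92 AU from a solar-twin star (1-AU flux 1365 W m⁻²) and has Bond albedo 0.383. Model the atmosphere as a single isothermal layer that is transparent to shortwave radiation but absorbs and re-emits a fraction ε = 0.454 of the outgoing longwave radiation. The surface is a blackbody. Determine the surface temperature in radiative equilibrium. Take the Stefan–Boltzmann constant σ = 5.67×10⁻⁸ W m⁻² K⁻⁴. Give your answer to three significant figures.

Irradiance scales as 1/d², so S = 1365 W m⁻² × (1/3.92)² = 88.83 W m⁻².
The planet radiates to space at T_e = [S(1−α)/(4σ)]^(1/4) = 124.7 K.
The surface balance (absorbed SW + ε·downward IR = σT_s⁴) with T_a⁴ = T_s⁴/2 reduces to T_s = T_e·[2/(2−ε)]^¼ = 133.0 K.

133 kelvin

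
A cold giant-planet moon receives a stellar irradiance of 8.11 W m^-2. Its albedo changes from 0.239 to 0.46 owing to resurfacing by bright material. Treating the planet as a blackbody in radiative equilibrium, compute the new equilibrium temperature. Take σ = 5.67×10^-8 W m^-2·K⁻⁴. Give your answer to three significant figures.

66.3 K

New equilibrium: T₂ = [(1−0.46)·8.110/(4σ)]^(1/4) = 66.29 K.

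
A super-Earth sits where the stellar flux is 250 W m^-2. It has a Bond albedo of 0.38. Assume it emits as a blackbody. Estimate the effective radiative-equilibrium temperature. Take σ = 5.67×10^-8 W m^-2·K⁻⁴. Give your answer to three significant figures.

162 K

Absorbed flux (global mean): S(1−α)/4 = 250.0·0.62/4 = 38.75 W m^-2.
Balancing against σT⁴: T = (38.75/5.67×10⁻⁸)^(1/4) = 161.7 K.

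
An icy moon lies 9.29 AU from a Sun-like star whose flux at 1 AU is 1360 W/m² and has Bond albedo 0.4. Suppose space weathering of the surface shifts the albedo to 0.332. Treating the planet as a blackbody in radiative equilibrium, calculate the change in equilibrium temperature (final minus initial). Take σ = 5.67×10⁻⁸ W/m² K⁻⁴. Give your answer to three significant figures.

2.19 kelvin

Irradiance scales as 1/d², so S = 1360 W/m² × (1/9.29)² = 15.76 W/m².
Before: T₁ = [15.76·0.6/(4σ)]^(1/4) = 80.35 K.
After:  T₂ = [15.76·0.668/(4σ)]^(1/4) = 82.54 K.
Change: 82.54 − 80.35 = 2.186 K.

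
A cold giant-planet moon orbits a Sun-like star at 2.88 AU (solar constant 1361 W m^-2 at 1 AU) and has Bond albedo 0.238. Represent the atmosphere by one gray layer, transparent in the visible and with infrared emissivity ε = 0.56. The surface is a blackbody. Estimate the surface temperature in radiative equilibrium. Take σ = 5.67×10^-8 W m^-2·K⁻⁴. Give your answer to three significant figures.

166 K

By the inverse-square law, S = 1361/2.88² = 164.1 W m^-2.
At the top of the atmosphere, σT_e⁴ = S(1−α)/4 = 31.26 W m^-2, giving T_e = 153.2 K.
For a single slab of emissivity ε, T_s⁴ = 2T_e⁴/(2−ε); thus T_s = 153.2·(1.389)^(1/4) = 166.3 K.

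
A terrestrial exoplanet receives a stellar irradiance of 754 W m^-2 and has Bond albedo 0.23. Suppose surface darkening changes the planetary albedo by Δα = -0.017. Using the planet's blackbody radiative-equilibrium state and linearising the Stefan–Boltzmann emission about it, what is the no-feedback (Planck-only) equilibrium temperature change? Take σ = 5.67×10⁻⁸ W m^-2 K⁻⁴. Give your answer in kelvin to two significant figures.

Unperturbed T_e = [754.0·(1−0.23)/(4σ)]^¼ = 224.9 K.
TOA radiative forcing: ΔF = −S·Δα/4 = −754.0·(-0.017)/4 = 3.205 W m^-2.
The Planck feedback parameter is 4σT_e³ = 2.581 W m^-2/K.
ΔT₀ = ΔF/λ_P = 3.205/2.581 = 1.24 K.

1.2 K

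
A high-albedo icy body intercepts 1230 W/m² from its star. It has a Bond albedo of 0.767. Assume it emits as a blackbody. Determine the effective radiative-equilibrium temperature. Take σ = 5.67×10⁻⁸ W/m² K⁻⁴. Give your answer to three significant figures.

Averaging over the sphere, the absorbed flux is S(1−α)/4 = 71.65 W/m².
Balancing against σT⁴: T = (71.65/5.67×10⁻⁸)^(1/4) = 188.5 K.

189 K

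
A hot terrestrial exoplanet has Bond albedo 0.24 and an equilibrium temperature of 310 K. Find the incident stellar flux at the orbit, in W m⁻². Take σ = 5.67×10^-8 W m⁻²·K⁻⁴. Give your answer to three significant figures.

Invert the energy balance for S: S = 4σT⁴/(1−α).
The emitted flux is σT⁴ = 523.6 W m⁻².
S = 4·523.6/0.76 = 2756 W m⁻².

2760 W m⁻²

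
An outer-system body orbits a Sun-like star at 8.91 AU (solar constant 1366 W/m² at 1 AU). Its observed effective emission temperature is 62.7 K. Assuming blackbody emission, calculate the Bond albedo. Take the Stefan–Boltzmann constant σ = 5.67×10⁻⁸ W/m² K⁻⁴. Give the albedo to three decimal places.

By the inverse-square law, S = 1366/8.91² = 17.21 W/m².
Rearranging the radiative balance, α = 1 − 4σT⁴/S.
4σT⁴ = 4·5.67×10⁻⁸·(62.7)⁴ = 3.505 W/m².
1−α = 3.505/17.21 = 0.2037, so α = 0.7963.

0.796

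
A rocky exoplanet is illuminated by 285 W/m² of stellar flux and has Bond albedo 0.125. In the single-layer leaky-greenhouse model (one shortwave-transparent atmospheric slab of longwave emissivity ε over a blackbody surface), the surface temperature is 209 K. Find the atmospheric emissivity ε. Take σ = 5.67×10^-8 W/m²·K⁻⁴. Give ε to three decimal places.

First, T_e = [285.0·(1−0.125)/(4σ)]^(1/4) = 182.1 K.
Inverting T_s⁴ = 2T_e⁴/(2−ε): (T_e/T_s)⁴ = 0.5763, so ε = 2(1 − 0.5763) = 0.8475.

0.847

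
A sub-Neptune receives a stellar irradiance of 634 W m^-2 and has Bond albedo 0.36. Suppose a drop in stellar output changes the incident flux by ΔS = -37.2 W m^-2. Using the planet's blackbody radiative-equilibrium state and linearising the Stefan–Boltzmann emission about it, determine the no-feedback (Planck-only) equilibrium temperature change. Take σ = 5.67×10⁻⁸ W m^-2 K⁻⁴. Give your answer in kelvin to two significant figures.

-3.0 K

Reference equilibrium: T_e = [S(1−α)/(4σ)]^(1/4) = 205.7 K.
Only a fraction (1−α) is absorbed and it's spread over 4πR², so ΔF = (1−α)ΔS/4 = -5.952 W m^-2.
Planck response: λ_P = 4σT_e³ = 4·5.67×10⁻⁸·(205.7)³ = 1.973 W m^-2/K.
Hence the no-feedback warming is ΔF/(4σT_e³) = -3.02 K.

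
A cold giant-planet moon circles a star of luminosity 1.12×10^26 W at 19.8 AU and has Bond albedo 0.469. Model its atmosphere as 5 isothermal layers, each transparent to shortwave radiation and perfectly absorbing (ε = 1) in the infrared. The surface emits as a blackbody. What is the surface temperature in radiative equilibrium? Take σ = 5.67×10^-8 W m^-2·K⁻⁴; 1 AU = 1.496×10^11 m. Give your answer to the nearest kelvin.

61 K

Orbital distance: d = 19.8 AU = 2.962×10^12 m.
Flux at the orbit: S = L/(4πd²) = 1.12×10^26/(4π·(2.96×10^12)²) = 1.016 W m^-2.
Top-of-atmosphere balance: σT_e⁴ = S(1−α)/4 = 0.1348 W m^-2 → T_e = 39.27 K.
For an N-layer opaque stack, T_s⁴ = (N+1)T_e⁴, hence T_s = (6)^(1/4)×39.27 K = 61.46 K.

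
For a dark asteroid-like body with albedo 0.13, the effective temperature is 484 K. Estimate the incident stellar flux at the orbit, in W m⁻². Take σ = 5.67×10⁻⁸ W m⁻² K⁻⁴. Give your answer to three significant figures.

14300 W m⁻²

From S(1−α)/4 = σT⁴: S = 4σT⁴/(1−α).
σT⁴ = 5.67×10⁻⁸·(484)⁴ = 3111 W m⁻².
S = 4·3111/0.87 = 14310 W m⁻².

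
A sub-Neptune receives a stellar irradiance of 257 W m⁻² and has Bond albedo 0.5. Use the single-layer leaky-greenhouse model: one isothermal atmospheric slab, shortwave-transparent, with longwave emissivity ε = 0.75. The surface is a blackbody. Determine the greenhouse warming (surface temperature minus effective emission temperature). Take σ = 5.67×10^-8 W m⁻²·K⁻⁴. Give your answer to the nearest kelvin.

Effective emission temperature (TOA balance): σT_e⁴ = S(1−α)/4 = 32.12 W m⁻² → T_e = 154.3 K.
For a single slab of emissivity ε, T_s⁴ = 2T_e⁴/(2−ε); thus T_s = 154.3·(1.6)^(1/4) = 173.5 K.
Greenhouse warming: T_s − T_e = 19.24 K.

19 K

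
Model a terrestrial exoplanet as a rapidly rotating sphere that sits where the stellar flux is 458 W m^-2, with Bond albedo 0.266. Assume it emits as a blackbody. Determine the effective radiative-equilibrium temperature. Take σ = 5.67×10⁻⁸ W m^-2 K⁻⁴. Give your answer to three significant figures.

196 kelvin

Absorbed flux (global mean): S(1−α)/4 = 458.0·0.734/4 = 84.04 W m^-2.
In equilibrium σT⁴ equals this, so T = 196.2 K.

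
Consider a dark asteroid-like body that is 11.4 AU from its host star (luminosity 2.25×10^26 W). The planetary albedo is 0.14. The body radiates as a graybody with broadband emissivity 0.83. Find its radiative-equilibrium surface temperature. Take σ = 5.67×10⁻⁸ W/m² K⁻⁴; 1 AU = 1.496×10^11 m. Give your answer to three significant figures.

d = 11.4 × 1.496×10^11 m = 1.705×10^12 m.
Spreading L over a sphere of radius d: S = 2.25×10^26/(4π·1.71×10^12²) = 6.156 W/m².
The planet absorbs (1−α)S over its disc πR² and re-emits over 4πR², so the mean absorbed flux is (1−0.14)·6.156/4 = 1.324 W/m².
Equating to εσT⁴ with ε = 0.83: T = (1.324/0.83σ)^(1/4) = 72.82 K.

72.8 K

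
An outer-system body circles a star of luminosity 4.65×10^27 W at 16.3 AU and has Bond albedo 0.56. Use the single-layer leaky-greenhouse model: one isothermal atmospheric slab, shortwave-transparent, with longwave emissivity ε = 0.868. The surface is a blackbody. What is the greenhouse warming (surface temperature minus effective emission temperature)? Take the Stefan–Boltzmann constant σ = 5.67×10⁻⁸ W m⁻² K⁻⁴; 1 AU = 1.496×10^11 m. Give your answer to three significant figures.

16.0 K

d = 16.3 × 1.496×10^11 m = 2.438×10^12 m.
Flux at the orbit: S = L/(4πd²) = 4.65×10^27/(4π·(2.44×10^12)²) = 62.23 W m⁻².
At the top of the atmosphere, σT_e⁴ = S(1−α)/4 = 6.845 W m⁻², giving T_e = 104.8 K.
Surface balance with a leaky layer gives σT_s⁴ = σT_e⁴·2/(2−ε), so T_s = T_e·[2/(2−0.868)]^(1/4) = 120.9 K.
T_s − T_e = 120.9 − 104.8 = 16.03 K.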